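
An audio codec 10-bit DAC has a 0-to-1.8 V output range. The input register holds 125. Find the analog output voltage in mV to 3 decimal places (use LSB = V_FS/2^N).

219.727 mV

LSB = 1.8 V / 2^10 = 1.758 mV.
V_out = 0 + 125 × 0.00175781 V = 0.219727 V.
= 219.727 mV.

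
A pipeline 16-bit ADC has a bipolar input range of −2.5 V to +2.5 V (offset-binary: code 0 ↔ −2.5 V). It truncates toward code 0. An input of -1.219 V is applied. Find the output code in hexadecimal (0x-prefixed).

code 0x4196 (decimal 16790)

LSB = 5 V / 65536 = 76.29 µV.
(V_in − V_low)/LSB = (-1.219 − (−2.5)) / 7.62939e-05 = 16790.323.
⌊·⌋(16790.323) = 16790.
In hexadecimal (0x-prefixed): 0x4196.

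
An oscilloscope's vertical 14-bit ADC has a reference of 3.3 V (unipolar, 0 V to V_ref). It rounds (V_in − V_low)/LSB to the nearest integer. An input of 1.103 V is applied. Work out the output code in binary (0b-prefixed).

With 16384 levels over 3.3 V, one step is 201.42 µV.
(V_in − V_low)/LSB = (1.103 − 0) / 0.000201416 = 5476.228.
So the output code is 5476.
In binary (0b-prefixed): 0b1010101100100.

code 0b1010101100100 (decimal 5476)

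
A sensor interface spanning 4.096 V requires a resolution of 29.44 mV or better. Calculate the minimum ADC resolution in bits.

Number of steps required ≥ 4.096 V / 29.44 mV = 139.13.
Need 2^N ≥ 139.13; 2^7 = 128, 2^8 = 256.
Minimum N = 8.

8 bits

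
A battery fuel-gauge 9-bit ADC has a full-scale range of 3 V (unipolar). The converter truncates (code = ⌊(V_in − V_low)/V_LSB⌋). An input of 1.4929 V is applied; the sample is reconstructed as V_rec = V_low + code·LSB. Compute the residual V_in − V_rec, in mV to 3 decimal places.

4.619 mV

Step size: 3 V ÷ 2^9 = 5.859 mV.
(V_in − V_low)/LSB = (1.4929 − 0)/0.00585938 = 254.7883 → code 254 (floor).
Reconstructed: 1.4882812 V.
Error = 1.4929 − 1.4882812 = 0.00461875 V = 4.619 mV.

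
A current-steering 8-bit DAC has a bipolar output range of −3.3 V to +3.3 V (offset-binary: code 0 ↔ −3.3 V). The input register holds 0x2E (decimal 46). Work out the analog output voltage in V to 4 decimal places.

-2.1141 V

LSB = 6.6 V / 2^8 = 25.781 mV.
Code 0x2E = 46 decimal.
V_out = (−3.3) + 46 × 0.0257812 V = -2.11406 V.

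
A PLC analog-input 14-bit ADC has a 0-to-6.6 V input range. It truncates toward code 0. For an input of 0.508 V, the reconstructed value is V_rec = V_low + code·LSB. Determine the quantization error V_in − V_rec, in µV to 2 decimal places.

28.81 µV

LSB = 6.6/2^14 = 402.83 µV.
(0.508 − 0)/0.000402832 = 1261.0715; ⌊·⌋ gives code 1261.
Reconstructed: 0.50797119 V.
Error = 0.508 − 0.50797119 = 2.88086e-05 V = 28.81 µV.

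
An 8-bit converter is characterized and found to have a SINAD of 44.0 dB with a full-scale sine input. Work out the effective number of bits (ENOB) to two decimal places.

ENOB = (SINAD − 1.76) / 6.02 = (44.0 − 1.76)/6.02 = 7.017.

7.02 bits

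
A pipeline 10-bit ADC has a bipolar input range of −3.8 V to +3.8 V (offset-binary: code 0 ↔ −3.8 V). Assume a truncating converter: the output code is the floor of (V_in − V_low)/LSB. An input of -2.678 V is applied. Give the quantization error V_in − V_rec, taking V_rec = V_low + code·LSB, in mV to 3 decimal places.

One LSB is 7.6 V / 1024 = 7.422 mV.
Scaled input = 151.1747 LSBs, so code = 151.
Code 151 maps back to (−3.8) + 151×0.00742187 V = -2.6792969 V.
Error = -2.678 − (−2.6792969) = 0.00129688 V = 1.297 mV.

1.297 mV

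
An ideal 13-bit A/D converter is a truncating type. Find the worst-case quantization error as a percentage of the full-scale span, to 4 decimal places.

Truncating → worst-case error = 1 LSB = V_FS/2^13, so 100/8192 = 0.012207 % of full scale.

0.0122 %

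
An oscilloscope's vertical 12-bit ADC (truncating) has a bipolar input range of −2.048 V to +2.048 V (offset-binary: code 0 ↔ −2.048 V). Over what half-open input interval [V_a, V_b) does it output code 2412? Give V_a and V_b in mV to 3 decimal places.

LSB = 4.096/2^12 = 1.000 mV.
V_a = V_low + 2412·LSB = 0.364 V; V_b = V_low + 2413·LSB = 0.365 V.

[364.000 mV, 365.000 mV)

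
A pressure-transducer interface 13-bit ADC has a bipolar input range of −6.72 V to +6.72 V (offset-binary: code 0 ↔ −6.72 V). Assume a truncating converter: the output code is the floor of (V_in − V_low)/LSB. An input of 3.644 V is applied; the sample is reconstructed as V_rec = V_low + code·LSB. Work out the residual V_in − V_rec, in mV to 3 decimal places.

0.172 mV

Step size: 13.44 V ÷ 2^13 = 1.641 mV.
(3.644 − (−6.72))/0.00164062 = 6317.1048; ⌊·⌋ gives code 6317.
Reconstructed: 3.6438281 V.
Difference: 0.000171875 V → 0.172 mV.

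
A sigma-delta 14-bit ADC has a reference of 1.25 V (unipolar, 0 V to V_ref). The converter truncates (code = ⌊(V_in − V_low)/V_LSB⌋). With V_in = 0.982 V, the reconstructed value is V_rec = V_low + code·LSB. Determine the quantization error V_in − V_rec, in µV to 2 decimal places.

20.63 µV

Step size: 1.25 V ÷ 2^14 = 76.29 µV.
Scaled input = 12871.2704 LSBs, so code = 12871.
Code 12871 maps back to 0 + 12871×7.62939e-05 V = 0.98197937 V.
V_in − V_rec = 2.06299e-05 V = 20.63 µV.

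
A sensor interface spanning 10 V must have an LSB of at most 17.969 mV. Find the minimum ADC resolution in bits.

10 bits

Number of steps required ≥ 10 V / 17.969 mV = 556.51.
Need 2^N ≥ 556.51; 2^9 = 512, 2^10 = 1024.
Minimum N = 10.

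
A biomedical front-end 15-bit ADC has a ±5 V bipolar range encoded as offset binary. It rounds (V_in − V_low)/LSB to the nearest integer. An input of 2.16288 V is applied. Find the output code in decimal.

code 23471

LSB = 10 V / 32768 = 305.18 µV.
(2.16288 − (−5)) / 0.000305176 = 23471.325 LSBs.
round(23471.325) = 23471.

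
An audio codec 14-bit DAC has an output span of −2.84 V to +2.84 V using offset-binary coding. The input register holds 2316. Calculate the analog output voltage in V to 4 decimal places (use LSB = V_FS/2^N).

LSB = 5.68 V / 2^14 = 346.68 µV.
V_out = (−2.84) + 2316 × 0.00034668 V = -2.03709 V.

-2.0371 V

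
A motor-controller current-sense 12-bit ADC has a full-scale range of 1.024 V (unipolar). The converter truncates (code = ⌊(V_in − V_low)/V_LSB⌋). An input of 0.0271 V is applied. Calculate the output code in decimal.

code 108

LSB = 1.024 V / 4096 = 250.00 µV.
Input sits at 108.400 steps above V_low.
Floor → code 108.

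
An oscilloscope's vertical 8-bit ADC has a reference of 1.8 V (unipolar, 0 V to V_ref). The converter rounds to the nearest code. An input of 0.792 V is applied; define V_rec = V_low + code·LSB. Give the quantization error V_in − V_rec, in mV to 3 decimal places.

-2.531 mV

LSB = 1.8/2^8 = 7.031 mV.
Scaled input = 112.6400 LSBs, so code = 113.
Reconstructed: 0.79453125 V.
V_in − V_rec = -0.00253125 V = -2.531 mV.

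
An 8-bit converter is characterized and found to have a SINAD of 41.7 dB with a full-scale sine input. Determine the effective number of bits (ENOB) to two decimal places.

ENOB = (SINAD − 1.76) / 6.02 = (41.7 − 1.76)/6.02 = 6.635.

6.63 bits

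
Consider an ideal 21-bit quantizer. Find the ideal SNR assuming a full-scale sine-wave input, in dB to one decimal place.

SNR ≈ 6.02·N + 1.76 dB = 6.02·21 + 1.76 = 128.18 dB.

128.2 dB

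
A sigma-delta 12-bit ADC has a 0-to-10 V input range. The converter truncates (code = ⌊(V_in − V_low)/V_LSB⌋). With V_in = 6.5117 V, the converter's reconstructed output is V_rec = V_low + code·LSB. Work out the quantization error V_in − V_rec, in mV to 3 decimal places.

0.470 mV

One LSB is 10 V / 4096 = 2.441 mV.
(V_in − V_low)/LSB = (6.5117 − 0)/0.00244141 = 2667.1923 → code 2667 (floor).
V_rec = 0 + 2667·0.00244141 = 6.5112305 V.
Error = 6.5117 − 6.5112305 = 0.000469531 V = 0.470 mV.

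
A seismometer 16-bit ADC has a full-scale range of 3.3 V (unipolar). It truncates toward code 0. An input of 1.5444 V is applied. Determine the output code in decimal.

code 30670

With 65536 levels over 3.3 V, one step is 50.35 µV.
Input sits at 30670.848 steps above V_low.
Floor → code 30670.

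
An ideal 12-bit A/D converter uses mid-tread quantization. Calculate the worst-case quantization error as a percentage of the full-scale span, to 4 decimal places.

Rounding → worst-case error = ½ LSB = V_FS/2^13, so 100/8192 = 0.012207 % of full scale.

0.0122 %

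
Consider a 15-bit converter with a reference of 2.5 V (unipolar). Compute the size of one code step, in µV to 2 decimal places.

Full-scale span = 2.5 V.
LSB = 2.5 / 2^15 = 2.5 / 32768 = 7.62939e-05 V = 76.29 µV.

76.29 µV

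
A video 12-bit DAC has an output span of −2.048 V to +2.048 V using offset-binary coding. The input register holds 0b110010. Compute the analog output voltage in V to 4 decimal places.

-1.9980 V

LSB = 4.096 V / 2^12 = 1.000 mV.
Code 0b110010 = 50 decimal.
V_out = (−2.048) + 50 × 0.001 V = -1.998 V.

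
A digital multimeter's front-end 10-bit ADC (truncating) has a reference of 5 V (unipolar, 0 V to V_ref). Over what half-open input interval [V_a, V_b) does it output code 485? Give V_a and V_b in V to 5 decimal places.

LSB = 5/2^10 = 4.883 mV.
V_a = V_low + 485·LSB = 2.36816 V; V_b = V_low + 486·LSB = 2.37305 V.

[2.36816 V, 2.37305 V)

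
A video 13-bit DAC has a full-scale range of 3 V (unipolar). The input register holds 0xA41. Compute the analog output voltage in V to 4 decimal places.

0.9613 V

LSB = 3 V / 2^13 = 366.21 µV.
Code 0xA41 = 2625 decimal.
V_out = 0 + 2625 × 0.000366211 V = 0.961304 V.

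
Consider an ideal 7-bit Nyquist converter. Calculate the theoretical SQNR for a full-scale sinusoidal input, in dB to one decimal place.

43.9 dB

SNR ≈ 6.02·N + 1.76 dB = 6.02·7 + 1.76 = 43.90 dB.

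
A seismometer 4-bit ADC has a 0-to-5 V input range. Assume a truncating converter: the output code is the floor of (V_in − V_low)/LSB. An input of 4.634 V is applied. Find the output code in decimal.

With 16 levels over 5 V, one step is 312.500 mV.
(V_in − V_low)/LSB = (4.634 − 0) / 0.3125 = 14.829.
So the output code is 14.

code 14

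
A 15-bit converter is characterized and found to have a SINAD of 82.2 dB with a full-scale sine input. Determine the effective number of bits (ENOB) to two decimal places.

13.36 bits

ENOB = (SINAD − 1.76) / 6.02 = (82.2 − 1.76)/6.02 = 13.362.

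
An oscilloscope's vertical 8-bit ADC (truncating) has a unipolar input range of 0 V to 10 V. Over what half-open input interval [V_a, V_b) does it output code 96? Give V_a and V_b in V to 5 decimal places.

LSB = 10/2^8 = 39.062 mV.
V_a = V_low + 96·LSB = 3.75 V; V_b = V_low + 97·LSB = 3.78906 V.

[3.75000 V, 3.78906 V)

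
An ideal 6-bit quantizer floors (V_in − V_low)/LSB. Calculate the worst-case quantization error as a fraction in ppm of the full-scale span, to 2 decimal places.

Truncating → worst-case error = 1 LSB = V_FS/2^6, so 1e+06/64 = 15625 ppm of full scale.

15625.00 ppm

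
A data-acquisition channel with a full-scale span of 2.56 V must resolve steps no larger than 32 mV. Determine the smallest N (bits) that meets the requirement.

7 bits

Number of steps required ≥ 2.56 V / 32 mV = 80.00.
Need 2^N ≥ 80.00; 2^6 = 64, 2^7 = 128.
Minimum N = 7.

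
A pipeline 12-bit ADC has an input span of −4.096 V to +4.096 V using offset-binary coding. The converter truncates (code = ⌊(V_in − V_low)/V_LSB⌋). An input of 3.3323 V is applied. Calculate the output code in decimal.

With 4096 levels over 8.192 V, one step is 2.000 mV.
(V_in − V_low)/LSB = (3.3323 − (−4.096)) / 0.002 = 3714.150.
So the output code is 3714.

code 3714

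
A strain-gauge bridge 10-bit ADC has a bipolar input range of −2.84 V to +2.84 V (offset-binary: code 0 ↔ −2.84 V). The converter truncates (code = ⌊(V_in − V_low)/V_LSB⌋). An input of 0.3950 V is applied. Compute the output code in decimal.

Full-scale span = 5.68 V; LSB = 5.68/2^10 = 5.547 mV.
Input sits at 583.211 steps above V_low.
Floor → code 583.

code 583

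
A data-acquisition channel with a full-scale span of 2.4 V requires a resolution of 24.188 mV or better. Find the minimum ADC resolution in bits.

7 bits

Number of steps required ≥ 2.4 V / 24.188 mV = 99.22.
Need 2^N ≥ 99.22; 2^6 = 64, 2^7 = 128.
Minimum N = 7.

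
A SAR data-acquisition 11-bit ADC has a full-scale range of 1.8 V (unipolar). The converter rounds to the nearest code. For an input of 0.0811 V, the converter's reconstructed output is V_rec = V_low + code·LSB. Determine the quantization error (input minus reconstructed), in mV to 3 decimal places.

0.241 mV

LSB = 1.8/2^11 = 0.879 mV.
Scaled input = 92.2738 LSBs, so code = 92.
V_rec = 0 + 92·0.000878906 = 0.080859375 V.
Error = 0.0811 − 0.080859375 = 0.000240625 V = 0.241 mV.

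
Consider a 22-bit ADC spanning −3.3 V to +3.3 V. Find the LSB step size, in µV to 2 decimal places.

Full-scale span = 6.6 V.
LSB = 6.6 / 2^22 = 6.6 / 4194304 = 1.57356e-06 V = 1.57 µV.

1.57 µV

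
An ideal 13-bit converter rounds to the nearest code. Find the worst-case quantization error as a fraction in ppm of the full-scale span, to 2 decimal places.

Rounding → worst-case error = ½ LSB = V_FS/2^14, so 1e+06/16384 = 61.0352 ppm of full scale.

61.04 ppm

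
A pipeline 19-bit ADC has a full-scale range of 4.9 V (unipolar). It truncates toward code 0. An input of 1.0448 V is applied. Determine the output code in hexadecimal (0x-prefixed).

code 0x1B4AF (decimal 111791)

With 524288 levels over 4.9 V, one step is 9.35 µV.
(V_in − V_low)/LSB = (1.0448 − 0) / 9.34601e-06 = 111791.041.
So the output code is 111791.
In hexadecimal (0x-prefixed): 0x1B4AF.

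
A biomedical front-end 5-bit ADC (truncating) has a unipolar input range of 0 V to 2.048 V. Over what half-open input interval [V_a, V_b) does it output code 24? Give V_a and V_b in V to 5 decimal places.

LSB = 2.048/2^5 = 64.000 mV.
V_a = V_low + 24·LSB = 1.536 V; V_b = V_low + 25·LSB = 1.6 V.

[1.53600 V, 1.60000 V)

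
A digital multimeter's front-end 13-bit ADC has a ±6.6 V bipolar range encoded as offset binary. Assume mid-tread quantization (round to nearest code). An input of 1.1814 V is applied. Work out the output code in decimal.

With 8192 levels over 13.2 V, one step is 1.611 mV.
(1.1814 − (−6.6)) / 0.00161133 = 4829.184 LSBs.
round(4829.184) = 4829.

code 4829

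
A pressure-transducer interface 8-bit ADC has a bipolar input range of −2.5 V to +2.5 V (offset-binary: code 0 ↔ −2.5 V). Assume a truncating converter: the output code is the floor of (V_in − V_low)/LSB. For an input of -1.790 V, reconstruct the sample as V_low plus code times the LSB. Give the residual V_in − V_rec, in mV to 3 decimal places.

One LSB is 5 V / 256 = 19.531 mV.
(-1.790 − (−2.5))/0.0195312 = 36.3520; ⌊·⌋ gives code 36.
V_rec = (−2.5) + 36·0.0195312 = -1.796875 V.
V_in − V_rec = 0.006875 V = 6.875 mV.

6.875 mV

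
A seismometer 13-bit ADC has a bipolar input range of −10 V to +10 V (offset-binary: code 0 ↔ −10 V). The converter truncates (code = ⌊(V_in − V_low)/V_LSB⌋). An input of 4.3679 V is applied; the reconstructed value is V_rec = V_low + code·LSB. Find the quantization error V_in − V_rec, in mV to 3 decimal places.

0.224 mV

LSB = 20/2^13 = 2.441 mV.
Scaled input = 5885.0918 LSBs, so code = 5885.
Reconstructed: 4.3676758 V.
Error = 4.3679 − 4.3676758 = 0.000224219 V = 0.224 mV.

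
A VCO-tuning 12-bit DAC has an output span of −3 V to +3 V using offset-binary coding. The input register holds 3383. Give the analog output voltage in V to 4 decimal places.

LSB = 6 V / 2^12 = 1.465 mV.
V_out = (−3) + 3383 × 0.00146484 V = 1.95557 V.

1.9556 V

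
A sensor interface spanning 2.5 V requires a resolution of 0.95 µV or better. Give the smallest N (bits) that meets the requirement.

22 bits

Number of steps required ≥ 2.5 V / 0.95 µV = 2631578.95.
Need 2^N ≥ 2631578.95; 2^21 = 2097152, 2^22 = 4194304.
Minimum N = 22.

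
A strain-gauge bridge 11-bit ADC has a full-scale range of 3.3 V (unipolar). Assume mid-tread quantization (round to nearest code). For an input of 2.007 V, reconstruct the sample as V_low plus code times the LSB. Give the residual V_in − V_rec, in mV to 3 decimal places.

Step size: 3.3 V ÷ 2^11 = 1.611 mV.
(2.007 − 0)/0.00161133 = 1245.5564; round gives code 1246.
V_rec = 0 + 1246·0.00161133 = 2.0077148 V.
Difference: -0.000714844 V → -0.715 mV.

-0.715 mV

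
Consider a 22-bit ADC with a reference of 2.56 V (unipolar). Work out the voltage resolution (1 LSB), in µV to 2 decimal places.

0.61 µV

Full-scale span = 2.56 V.
LSB = 2.56 / 2^22 = 2.56 / 4194304 = 6.10352e-07 V = 0.61 µV.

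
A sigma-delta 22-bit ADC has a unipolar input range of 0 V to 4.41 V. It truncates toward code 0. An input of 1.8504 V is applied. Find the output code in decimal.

Full-scale span = 4.41 V; LSB = 4.41/2^22 = 1.05 µV.
(V_in − V_low)/LSB = (1.8504 − 0) / 1.05143e-06 = 1759895.719.
So the output code is 1759895.

code 1759895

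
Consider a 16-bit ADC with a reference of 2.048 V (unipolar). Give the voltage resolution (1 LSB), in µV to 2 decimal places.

Full-scale span = 2.048 V.
LSB = 2.048 / 2^16 = 2.048 / 65536 = 3.125e-05 V = 31.25 µV.

31.25 µV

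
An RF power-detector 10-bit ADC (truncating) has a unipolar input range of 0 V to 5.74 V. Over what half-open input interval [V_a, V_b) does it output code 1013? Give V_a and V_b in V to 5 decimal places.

[5.67834 V, 5.68395 V)

LSB = 5.74/2^10 = 5.605 mV.
V_a = V_low + 1013·LSB = 5.67834 V; V_b = V_low + 1014·LSB = 5.68395 V.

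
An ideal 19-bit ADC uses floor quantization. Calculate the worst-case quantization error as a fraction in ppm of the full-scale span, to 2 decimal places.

1.91 ppm

Truncating → worst-case error = 1 LSB = V_FS/2^19, so 1e+06/524288 = 1.90735 ppm of full scale.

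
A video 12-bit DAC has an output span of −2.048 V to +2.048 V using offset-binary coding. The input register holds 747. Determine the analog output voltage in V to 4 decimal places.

-1.3010 V

LSB = 4.096 V / 2^12 = 1.000 mV.
V_out = (−2.048) + 747 × 0.001 V = -1.301 V.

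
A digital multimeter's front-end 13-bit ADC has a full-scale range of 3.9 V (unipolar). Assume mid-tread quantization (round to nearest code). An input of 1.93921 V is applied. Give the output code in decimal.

code 4073

With 8192 levels over 3.9 V, one step is 476.07 µV.
Input sits at 4073.335 steps above V_low.
Round → code 4073.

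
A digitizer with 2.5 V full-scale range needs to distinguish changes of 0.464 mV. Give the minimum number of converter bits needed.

13 bits

Number of steps required ≥ 2.5 V / 0.464 mV = 5387.93.
Need 2^N ≥ 5387.93; 2^12 = 4096, 2^13 = 8192.
Minimum N = 13.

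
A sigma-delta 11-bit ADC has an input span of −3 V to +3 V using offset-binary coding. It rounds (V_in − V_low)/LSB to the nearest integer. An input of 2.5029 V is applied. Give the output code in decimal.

LSB = 6 V / 2048 = 2.930 mV.
Input sits at 1878.323 steps above V_low.
So the output code is 1878.

code 1878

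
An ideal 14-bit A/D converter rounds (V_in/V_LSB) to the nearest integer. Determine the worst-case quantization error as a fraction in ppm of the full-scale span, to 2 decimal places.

30.52 ppm

Rounding → worst-case error = ½ LSB = V_FS/2^15, so 1e+06/32768 = 30.5176 ppm of full scale.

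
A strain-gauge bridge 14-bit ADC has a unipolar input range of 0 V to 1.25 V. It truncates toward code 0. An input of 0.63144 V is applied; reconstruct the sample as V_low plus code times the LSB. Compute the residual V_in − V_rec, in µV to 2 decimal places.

One LSB is 1.25 V / 16384 = 76.29 µV.
(V_in − V_low)/LSB = (0.63144 − 0)/7.62939e-05 = 8276.4104 → code 8276 (floor).
Reconstructed: 0.63140869 V.
Difference: 3.13086e-05 V → 31.31 µV.

31.31 µV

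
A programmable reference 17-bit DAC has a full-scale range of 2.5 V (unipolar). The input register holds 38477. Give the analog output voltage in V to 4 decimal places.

0.7339 V

LSB = 2.5 V / 2^17 = 19.07 µV.
V_out = 0 + 38477 × 1.90735e-05 V = 0.733891 V.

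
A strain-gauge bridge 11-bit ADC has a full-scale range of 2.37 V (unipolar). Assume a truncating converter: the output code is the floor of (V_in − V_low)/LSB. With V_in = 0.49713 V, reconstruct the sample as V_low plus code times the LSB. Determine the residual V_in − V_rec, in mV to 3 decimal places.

LSB = 2.37/2^11 = 1.157 mV.
(V_in − V_low)/LSB = (0.49713 − 0)/0.00115723 = 429.5874 → code 429 (floor).
Reconstructed: 0.4964502 V.
Difference: 0.000679805 V → 0.680 mV.

0.680 mV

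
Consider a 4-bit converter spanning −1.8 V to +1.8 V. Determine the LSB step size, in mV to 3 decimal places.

Full-scale span = 3.6 V.
LSB = 3.6 / 2^4 = 3.6 / 16 = 0.225 V = 225.000 mV.

225.000 mV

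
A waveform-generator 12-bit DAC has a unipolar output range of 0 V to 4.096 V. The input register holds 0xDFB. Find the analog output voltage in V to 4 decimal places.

3.5790 V

LSB = 4.096 V / 2^12 = 1.000 mV.
Code 0xDFB = 3579 decimal.
V_out = 0 + 3579 × 0.001 V = 3.579 V.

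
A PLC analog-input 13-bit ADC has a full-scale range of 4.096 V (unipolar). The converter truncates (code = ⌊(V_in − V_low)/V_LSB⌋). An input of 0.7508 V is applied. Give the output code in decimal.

With 8192 levels over 4.096 V, one step is 0.500 mV.
(V_in − V_low)/LSB = (0.7508 − 0) / 0.0005 = 1501.600.
⌊·⌋(1501.600) = 1501.

code 1501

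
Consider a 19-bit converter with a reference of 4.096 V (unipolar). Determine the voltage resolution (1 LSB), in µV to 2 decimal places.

Full-scale span = 4.096 V.
LSB = 4.096 / 2^19 = 4.096 / 524288 = 7.8125e-06 V = 7.81 µV.

7.81 µV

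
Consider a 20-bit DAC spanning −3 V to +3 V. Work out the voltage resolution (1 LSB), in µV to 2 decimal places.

Full-scale span = 6 V.
LSB = 6 / 2^20 = 6 / 1048576 = 5.72205e-06 V = 5.72 µV.

5.72 µV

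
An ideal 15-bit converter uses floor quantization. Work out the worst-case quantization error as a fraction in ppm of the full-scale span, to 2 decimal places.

Truncating → worst-case error = 1 LSB = V_FS/2^15, so 1e+06/32768 = 30.5176 ppm of full scale.

30.52 ppm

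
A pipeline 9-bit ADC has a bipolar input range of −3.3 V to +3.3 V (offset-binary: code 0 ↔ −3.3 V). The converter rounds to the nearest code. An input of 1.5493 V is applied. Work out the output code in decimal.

LSB = 6.6 V / 512 = 12.891 mV.
Input sits at 376.188 steps above V_low.
Round → code 376.

code 376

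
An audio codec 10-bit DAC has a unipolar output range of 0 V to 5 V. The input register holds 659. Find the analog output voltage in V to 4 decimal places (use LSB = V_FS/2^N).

3.2178 V

LSB = 5 V / 2^10 = 4.883 mV.
V_out = 0 + 659 × 0.00488281 V = 3.21777 V.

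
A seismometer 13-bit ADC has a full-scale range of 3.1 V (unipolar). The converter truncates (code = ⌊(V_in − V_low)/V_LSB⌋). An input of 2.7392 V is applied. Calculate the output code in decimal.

code 7238

Full-scale span = 3.1 V; LSB = 3.1/2^13 = 378.42 µV.
(2.7392 − 0) / 0.000378418 = 7238.557 LSBs.
So the output code is 7238.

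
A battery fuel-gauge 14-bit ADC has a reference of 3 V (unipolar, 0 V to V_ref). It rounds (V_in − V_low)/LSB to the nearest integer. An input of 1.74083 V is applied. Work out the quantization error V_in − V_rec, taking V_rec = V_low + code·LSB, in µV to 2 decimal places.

One LSB is 3 V / 16384 = 183.11 µV.
(1.74083 − 0)/0.000183105 = 9507.2529; round gives code 9507.
V_rec = 0 + 9507·0.000183105 = 1.7407837 V.
Error = 1.74083 − 1.7407837 = 4.63086e-05 V = 46.31 µV.

46.31 µV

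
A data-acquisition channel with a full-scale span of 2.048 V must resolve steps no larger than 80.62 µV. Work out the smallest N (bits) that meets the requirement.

Number of steps required ≥ 2.048 V / 80.62 µV = 25403.13.
Need 2^N ≥ 25403.13; 2^14 = 16384, 2^15 = 32768.
Minimum N = 15.

15 bits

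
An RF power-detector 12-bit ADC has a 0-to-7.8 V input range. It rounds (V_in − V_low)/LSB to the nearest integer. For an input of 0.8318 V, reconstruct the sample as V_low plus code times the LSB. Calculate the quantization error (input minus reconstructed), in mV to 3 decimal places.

-0.378 mV

One LSB is 7.8 V / 4096 = 1.904 mV.
Scaled input = 436.8016 LSBs, so code = 437.
V_rec = 0 + 437·0.0019043 = 0.83217773 V.
V_in − V_rec = -0.000377734 V = -0.378 mV.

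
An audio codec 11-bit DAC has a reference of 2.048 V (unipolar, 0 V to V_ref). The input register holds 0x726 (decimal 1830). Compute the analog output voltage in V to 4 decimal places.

LSB = 2.048 V / 2^11 = 1.000 mV.
Code 0x726 = 1830 decimal.
V_out = 0 + 1830 × 0.001 V = 1.83 V.

1.8300 V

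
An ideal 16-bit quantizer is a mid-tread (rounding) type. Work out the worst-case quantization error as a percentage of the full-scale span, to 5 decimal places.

Rounding → worst-case error = ½ LSB = V_FS/2^17, so 100/131072 = 0.000762939 % of full scale.

0.00076 %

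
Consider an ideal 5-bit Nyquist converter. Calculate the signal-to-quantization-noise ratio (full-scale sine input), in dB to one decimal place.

31.9 dB

SNR ≈ 6.02·N + 1.76 dB = 6.02·5 + 1.76 = 31.86 dB.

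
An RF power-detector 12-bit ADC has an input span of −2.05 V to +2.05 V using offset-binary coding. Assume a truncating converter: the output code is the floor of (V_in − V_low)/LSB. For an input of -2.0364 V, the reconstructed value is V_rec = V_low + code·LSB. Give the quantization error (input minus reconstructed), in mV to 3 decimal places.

0.587 mV

One LSB is 4.1 V / 4096 = 1.001 mV.
(V_in − V_low)/LSB = (-2.0364 − (−2.05))/0.00100098 = 13.5867 → code 13 (floor).
Code 13 maps back to (−2.05) + 13×0.00100098 V = -2.0369873 V.
V_in − V_rec = 0.000587305 V = 0.587 mV.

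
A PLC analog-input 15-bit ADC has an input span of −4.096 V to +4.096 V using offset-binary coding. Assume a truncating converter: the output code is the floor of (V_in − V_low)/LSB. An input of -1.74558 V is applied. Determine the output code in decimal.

code 9401

With 32768 levels over 8.192 V, one step is 250.00 µV.
(V_in − V_low)/LSB = (-1.74558 − (−4.096)) / 0.00025 = 9401.680.
So the output code is 9401.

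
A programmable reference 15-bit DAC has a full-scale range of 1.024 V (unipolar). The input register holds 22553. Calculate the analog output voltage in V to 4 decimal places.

0.7048 V

LSB = 1.024 V / 2^15 = 31.25 µV.
V_out = 0 + 22553 × 3.125e-05 V = 0.704781 V.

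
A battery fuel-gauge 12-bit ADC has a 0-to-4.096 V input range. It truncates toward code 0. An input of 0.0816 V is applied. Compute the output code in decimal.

With 4096 levels over 4.096 V, one step is 1.000 mV.
(0.0816 − 0) / 0.001 = 81.600 LSBs.
So the output code is 81.

code 81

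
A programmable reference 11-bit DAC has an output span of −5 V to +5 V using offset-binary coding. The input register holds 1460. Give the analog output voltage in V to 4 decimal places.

2.1289 V

LSB = 10 V / 2^11 = 4.883 mV.
V_out = (−5) + 1460 × 0.00488281 V = 2.12891 V.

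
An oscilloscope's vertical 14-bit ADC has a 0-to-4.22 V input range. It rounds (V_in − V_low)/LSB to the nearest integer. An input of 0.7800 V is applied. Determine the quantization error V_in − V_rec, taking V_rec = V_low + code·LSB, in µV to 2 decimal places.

One LSB is 4.22 V / 16384 = 257.57 µV.
Scaled input = 3028.3223 LSBs, so code = 3028.
V_rec = 0 + 3028·0.000257568 = 0.77991699 V.
Error = 0.7800 − 0.77991699 = 8.30078e-05 V = 83.01 µV.

83.01 µV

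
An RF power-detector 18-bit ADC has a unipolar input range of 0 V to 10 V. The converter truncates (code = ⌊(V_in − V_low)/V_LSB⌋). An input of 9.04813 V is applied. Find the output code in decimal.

code 237191

With 262144 levels over 10 V, one step is 38.15 µV.
(V_in − V_low)/LSB = (9.04813 − 0) / 3.8147e-05 = 237191.299.
⌊·⌋(237191.299) = 237191.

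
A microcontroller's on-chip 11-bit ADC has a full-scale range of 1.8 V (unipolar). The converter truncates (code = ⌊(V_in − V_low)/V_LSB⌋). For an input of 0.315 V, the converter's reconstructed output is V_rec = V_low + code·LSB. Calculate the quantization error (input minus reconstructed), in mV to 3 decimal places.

LSB = 1.8/2^11 = 0.879 mV.
(V_in − V_low)/LSB = (0.315 − 0)/0.000878906 = 358.4000 → code 358 (floor).
Code 358 maps back to 0 + 358×0.000878906 V = 0.31464844 V.
V_in − V_rec = 0.000351562 V = 0.352 mV.

0.352 mV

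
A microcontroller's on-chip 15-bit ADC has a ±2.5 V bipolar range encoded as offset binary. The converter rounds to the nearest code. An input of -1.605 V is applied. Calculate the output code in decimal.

LSB = 5 V / 32768 = 152.59 µV.
(V_in − V_low)/LSB = (-1.605 − (−2.5)) / 0.000152588 = 5865.472.
Round → code 5865.

code 5865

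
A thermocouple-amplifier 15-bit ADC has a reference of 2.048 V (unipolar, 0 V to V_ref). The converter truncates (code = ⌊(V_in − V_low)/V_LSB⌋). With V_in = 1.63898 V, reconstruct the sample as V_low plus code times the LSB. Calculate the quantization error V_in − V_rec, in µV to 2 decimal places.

Step size: 2.048 V ÷ 2^15 = 62.50 µV.
Scaled input = 26223.6800 LSBs, so code = 26223.
V_rec = 0 + 26223·6.25e-05 = 1.6389375 V.
Difference: 4.25e-05 V → 42.50 µV.

42.50 µV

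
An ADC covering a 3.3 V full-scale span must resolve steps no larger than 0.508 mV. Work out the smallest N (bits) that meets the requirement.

13 bits

Number of steps required ≥ 3.3 V / 0.508 mV = 6496.06.
Need 2^N ≥ 6496.06; 2^12 = 4096, 2^13 = 8192.
Minimum N = 13.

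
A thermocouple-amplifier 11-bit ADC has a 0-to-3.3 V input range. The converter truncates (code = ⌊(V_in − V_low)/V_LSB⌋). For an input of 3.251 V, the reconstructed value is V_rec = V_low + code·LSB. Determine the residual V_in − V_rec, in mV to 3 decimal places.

0.951 mV

Step size: 3.3 V ÷ 2^11 = 1.611 mV.
Scaled input = 2017.5903 LSBs, so code = 2017.
Reconstructed: 3.2500488 V.
Error = 3.251 − 3.2500488 = 0.000951172 V = 0.951 mV.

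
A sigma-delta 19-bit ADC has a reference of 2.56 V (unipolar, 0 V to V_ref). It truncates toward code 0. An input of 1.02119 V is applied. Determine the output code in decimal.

LSB = 2.56 V / 524288 = 4.88 µV.
(1.02119 − 0) / 4.88281e-06 = 209139.712 LSBs.
Floor → code 209139.

code 209139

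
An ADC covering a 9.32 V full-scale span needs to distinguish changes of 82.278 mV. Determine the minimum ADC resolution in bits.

Number of steps required ≥ 9.32 V / 82.278 mV = 113.27.
Need 2^N ≥ 113.27; 2^6 = 64, 2^7 = 128.
Minimum N = 7.

7 bits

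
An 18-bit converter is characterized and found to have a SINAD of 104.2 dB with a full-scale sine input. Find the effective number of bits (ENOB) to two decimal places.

ENOB = (SINAD − 1.76) / 6.02 = (104.2 − 1.76)/6.02 = 17.017.

17.02 bits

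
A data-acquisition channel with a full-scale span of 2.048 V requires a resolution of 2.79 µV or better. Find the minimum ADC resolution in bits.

20 bits

Number of steps required ≥ 2.048 V / 2.79 µV = 734050.18.
Need 2^N ≥ 734050.18; 2^19 = 524288, 2^20 = 1048576.
Minimum N = 20.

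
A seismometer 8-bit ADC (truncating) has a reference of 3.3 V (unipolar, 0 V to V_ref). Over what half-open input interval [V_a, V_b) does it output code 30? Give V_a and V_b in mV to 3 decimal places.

[386.719 mV, 399.609 mV)

LSB = 3.3/2^8 = 12.891 mV.
V_a = V_low + 30·LSB = 0.386719 V; V_b = V_low + 31·LSB = 0.399609 V.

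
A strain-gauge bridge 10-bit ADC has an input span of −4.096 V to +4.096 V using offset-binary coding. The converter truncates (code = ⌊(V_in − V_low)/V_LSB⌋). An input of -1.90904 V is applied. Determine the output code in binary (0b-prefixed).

code 0b100010001 (decimal 273)

With 1024 levels over 8.192 V, one step is 8.000 mV.
(V_in − V_low)/LSB = (-1.90904 − (−4.096)) / 0.008 = 273.370.
So the output code is 273.
In binary (0b-prefixed): 0b100010001.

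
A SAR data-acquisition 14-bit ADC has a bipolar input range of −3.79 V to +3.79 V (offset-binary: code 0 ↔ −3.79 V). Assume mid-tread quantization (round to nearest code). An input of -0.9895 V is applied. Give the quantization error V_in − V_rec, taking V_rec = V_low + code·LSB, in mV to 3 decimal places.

0.101 mV

Step size: 7.58 V ÷ 2^14 = 462.65 µV.
(-0.9895 − (−3.79))/0.000462646 = 6053.2179; round gives code 6053.
Reconstructed: -0.98960083 V.
Error = -0.9895 − (−0.98960083) = 0.00010083 V = 0.101 mV.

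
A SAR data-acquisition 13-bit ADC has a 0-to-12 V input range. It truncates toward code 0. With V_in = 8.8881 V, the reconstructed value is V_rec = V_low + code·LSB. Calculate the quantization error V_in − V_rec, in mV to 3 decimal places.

Step size: 12 V ÷ 2^13 = 1.465 mV.
(V_in − V_low)/LSB = (8.8881 − 0)/0.00146484 = 6067.6096 → code 6067 (floor).
Code 6067 maps back to 0 + 6067×0.00146484 V = 8.887207 V.
V_in − V_rec = 0.000892969 V = 0.893 mV.

0.893 mV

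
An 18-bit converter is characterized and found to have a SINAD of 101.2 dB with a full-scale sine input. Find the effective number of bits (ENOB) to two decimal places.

ENOB = (SINAD − 1.76) / 6.02 = (101.2 − 1.76)/6.02 = 16.518.

16.52 bits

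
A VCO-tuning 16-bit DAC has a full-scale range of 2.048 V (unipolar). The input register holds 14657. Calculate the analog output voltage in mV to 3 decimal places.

LSB = 2.048 V / 2^16 = 31.25 µV.
V_out = 0 + 14657 × 3.125e-05 V = 0.458031 V.
= 458.031 mV.

458.031 mV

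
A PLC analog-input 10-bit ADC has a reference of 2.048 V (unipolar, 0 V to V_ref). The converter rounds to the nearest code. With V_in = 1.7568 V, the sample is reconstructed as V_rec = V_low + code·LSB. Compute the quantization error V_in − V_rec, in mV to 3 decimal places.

Step size: 2.048 V ÷ 2^10 = 2.000 mV.
(1.7568 − 0)/0.002 = 878.4000; round gives code 878.
Reconstructed: 1.756 V.
Error = 1.7568 − 1.756 = 0.0008 V = 0.800 mV.

0.800 mV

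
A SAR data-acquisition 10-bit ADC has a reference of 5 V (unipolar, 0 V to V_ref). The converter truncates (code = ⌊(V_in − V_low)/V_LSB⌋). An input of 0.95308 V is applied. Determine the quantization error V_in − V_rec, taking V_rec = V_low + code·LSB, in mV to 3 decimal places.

One LSB is 5 V / 1024 = 4.883 mV.
(0.95308 − 0)/0.00488281 = 195.1908; ⌊·⌋ gives code 195.
Code 195 maps back to 0 + 195×0.00488281 V = 0.95214844 V.
Difference: 0.000931562 V → 0.932 mV.

0.932 mV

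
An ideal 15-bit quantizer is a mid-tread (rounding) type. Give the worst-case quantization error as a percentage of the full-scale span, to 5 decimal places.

0.00153 %

Rounding → worst-case error = ½ LSB = V_FS/2^16, so 100/65536 = 0.00152588 % of full scale.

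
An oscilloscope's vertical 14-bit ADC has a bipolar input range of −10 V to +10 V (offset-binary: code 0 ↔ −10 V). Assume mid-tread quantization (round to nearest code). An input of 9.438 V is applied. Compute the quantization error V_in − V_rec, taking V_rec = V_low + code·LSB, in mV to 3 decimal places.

One LSB is 20 V / 16384 = 1.221 mV.
(9.438 − (−10))/0.0012207 = 15923.6096; round gives code 15924.
V_rec = (−10) + 15924·0.0012207 = 9.4384766 V.
Difference: -0.000476562 V → -0.477 mV.

-0.477 mV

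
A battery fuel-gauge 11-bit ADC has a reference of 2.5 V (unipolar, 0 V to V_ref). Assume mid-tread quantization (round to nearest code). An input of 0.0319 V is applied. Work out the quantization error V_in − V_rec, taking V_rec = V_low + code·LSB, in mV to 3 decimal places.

0.162 mV

LSB = 2.5/2^11 = 1.221 mV.
Scaled input = 26.1325 LSBs, so code = 26.
Reconstructed: 0.031738281 V.
Difference: 0.000161719 V → 0.162 mV.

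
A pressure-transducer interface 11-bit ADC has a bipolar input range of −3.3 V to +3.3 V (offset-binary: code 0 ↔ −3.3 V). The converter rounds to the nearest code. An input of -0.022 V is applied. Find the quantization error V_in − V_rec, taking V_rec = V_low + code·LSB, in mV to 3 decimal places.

One LSB is 6.6 V / 2048 = 3.223 mV.
(-0.022 − (−3.3))/0.00322266 = 1017.1733; round gives code 1017.
Reconstructed: -0.022558594 V.
V_in − V_rec = 0.000558594 V = 0.559 mV.

0.559 mV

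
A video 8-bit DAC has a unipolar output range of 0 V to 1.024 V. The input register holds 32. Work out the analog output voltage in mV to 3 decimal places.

LSB = 1.024 V / 2^8 = 4.000 mV.
V_out = 0 + 32 × 0.004 V = 0.128 V.
= 128.000 mV.

128.000 mV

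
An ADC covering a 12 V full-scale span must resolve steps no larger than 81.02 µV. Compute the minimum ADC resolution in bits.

Number of steps required ≥ 12 V / 81.02 µV = 148111.58.
Need 2^N ≥ 148111.58; 2^17 = 131072, 2^18 = 262144.
Minimum N = 18.

18 bits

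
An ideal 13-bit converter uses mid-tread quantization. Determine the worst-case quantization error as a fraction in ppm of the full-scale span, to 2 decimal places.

61.04 ppm

Rounding → worst-case error = ½ LSB = V_FS/2^14, so 1e+06/16384 = 61.0352 ppm of full scale.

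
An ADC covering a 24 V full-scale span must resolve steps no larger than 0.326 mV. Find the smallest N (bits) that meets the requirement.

17 bits

Number of steps required ≥ 24 V / 0.326 mV = 73619.63.
Need 2^N ≥ 73619.63; 2^16 = 65536, 2^17 = 131072.
Minimum N = 17.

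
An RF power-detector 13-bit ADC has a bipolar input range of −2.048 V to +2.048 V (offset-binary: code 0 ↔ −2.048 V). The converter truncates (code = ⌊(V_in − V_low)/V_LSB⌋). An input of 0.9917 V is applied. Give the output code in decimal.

Full-scale span = 4.096 V; LSB = 4.096/2^13 = 0.500 mV.
(0.9917 − (−2.048)) / 0.0005 = 6079.400 LSBs.
Floor → code 6079.

code 6079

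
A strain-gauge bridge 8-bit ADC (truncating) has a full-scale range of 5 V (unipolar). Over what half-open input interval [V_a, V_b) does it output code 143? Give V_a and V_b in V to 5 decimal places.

[2.79297 V, 2.81250 V)

LSB = 5/2^8 = 19.531 mV.
V_a = V_low + 143·LSB = 2.79297 V; V_b = V_low + 144·LSB = 2.8125 V.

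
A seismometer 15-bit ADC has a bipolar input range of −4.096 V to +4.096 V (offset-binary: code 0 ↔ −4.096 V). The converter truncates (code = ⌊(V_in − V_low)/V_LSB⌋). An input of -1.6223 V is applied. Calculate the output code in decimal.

code 9894

Full-scale span = 8.192 V; LSB = 8.192/2^15 = 250.00 µV.
Input sits at 9894.800 steps above V_low.
Floor → code 9894.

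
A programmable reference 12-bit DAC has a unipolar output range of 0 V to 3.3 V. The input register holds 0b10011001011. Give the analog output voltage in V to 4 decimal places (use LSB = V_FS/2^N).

0.9885 V

LSB = 3.3 V / 2^12 = 0.806 mV.
Code 0b10011001011 = 1227 decimal.
V_out = 0 + 1227 × 0.000805664 V = 0.98855 V.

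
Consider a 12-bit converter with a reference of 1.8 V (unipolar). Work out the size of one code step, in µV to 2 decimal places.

439.45 µV

Full-scale span = 1.8 V.
LSB = 1.8 / 2^12 = 1.8 / 4096 = 0.000439453 V = 439.45 µV.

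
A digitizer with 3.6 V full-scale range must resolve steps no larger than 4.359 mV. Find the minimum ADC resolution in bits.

10 bits

Number of steps required ≥ 3.6 V / 4.359 mV = 825.88.
Need 2^N ≥ 825.88; 2^9 = 512, 2^10 = 1024.
Minimum N = 10.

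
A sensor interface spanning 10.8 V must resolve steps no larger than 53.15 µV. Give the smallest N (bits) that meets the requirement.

18 bits

Number of steps required ≥ 10.8 V / 53.15 µV = 203198.49.
Need 2^N ≥ 203198.49; 2^17 = 131072, 2^18 = 262144.
Minimum N = 18.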